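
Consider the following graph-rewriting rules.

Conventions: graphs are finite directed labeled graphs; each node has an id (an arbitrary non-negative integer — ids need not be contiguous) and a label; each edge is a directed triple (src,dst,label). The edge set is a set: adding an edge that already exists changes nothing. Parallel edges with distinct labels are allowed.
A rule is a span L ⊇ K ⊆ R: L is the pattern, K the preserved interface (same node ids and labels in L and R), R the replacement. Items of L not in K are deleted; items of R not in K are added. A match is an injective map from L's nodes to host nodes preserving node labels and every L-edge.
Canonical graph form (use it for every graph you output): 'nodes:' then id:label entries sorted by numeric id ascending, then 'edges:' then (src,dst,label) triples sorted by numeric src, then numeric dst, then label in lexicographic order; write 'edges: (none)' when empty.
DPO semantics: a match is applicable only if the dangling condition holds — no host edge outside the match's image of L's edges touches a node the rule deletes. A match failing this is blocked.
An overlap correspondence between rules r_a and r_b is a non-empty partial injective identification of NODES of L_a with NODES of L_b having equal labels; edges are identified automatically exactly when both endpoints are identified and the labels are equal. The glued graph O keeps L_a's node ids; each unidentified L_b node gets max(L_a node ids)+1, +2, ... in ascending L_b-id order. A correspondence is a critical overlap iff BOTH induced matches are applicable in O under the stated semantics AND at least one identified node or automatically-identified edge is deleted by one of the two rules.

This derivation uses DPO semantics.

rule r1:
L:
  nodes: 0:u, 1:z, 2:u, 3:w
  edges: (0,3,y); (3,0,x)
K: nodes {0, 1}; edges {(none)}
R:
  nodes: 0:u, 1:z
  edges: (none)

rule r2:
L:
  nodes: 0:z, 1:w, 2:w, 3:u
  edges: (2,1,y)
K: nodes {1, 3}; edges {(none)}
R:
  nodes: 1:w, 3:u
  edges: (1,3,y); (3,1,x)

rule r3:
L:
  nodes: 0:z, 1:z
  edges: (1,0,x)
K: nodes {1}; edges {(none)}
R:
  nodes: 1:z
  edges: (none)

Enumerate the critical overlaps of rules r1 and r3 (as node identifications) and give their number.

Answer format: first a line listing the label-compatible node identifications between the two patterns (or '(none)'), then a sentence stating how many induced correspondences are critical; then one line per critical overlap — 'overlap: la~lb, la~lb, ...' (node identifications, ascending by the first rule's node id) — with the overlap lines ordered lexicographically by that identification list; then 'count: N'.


label-compatible node identifications between L(r1) and L(r3): 1~0, 1~1
1 of the induced correspondences is a critical overlap of r1 and r3.
overlap: 1~0
count: 1


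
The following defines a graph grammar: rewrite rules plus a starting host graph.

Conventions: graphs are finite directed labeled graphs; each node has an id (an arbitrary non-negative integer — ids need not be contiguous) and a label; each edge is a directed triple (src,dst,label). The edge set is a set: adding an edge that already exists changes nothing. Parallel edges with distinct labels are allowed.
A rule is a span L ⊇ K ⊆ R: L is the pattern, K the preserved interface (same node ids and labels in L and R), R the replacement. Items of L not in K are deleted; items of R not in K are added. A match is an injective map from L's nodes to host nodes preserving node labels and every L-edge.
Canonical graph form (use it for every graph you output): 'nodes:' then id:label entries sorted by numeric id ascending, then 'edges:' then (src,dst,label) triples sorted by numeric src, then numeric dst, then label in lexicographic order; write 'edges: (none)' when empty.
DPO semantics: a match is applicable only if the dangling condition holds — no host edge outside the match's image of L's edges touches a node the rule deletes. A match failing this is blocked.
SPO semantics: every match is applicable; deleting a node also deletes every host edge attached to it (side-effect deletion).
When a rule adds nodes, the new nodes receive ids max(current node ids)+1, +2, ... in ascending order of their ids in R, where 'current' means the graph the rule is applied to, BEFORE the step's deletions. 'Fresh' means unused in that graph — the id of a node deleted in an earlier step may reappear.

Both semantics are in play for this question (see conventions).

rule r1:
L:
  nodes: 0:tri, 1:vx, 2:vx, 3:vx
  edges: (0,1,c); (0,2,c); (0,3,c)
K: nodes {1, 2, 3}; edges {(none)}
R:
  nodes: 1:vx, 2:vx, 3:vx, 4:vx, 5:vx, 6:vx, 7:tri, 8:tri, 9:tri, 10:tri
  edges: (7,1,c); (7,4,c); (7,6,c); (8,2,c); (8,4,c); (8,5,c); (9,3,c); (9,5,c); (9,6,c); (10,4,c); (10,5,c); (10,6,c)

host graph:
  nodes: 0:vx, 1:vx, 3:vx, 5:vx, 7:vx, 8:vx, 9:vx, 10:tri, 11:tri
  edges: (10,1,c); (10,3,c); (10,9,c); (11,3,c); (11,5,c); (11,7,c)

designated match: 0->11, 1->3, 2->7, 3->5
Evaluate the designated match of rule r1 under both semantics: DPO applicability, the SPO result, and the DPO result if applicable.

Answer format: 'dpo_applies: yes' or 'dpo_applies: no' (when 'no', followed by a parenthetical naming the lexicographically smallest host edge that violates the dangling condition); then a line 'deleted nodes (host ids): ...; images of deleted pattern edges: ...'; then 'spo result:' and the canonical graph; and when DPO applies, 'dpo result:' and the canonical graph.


dpo_applies: yes
deleted nodes (host ids): 11; images of deleted pattern edges: (11,3,c); (11,5,c); (11,7,c)
spo result:
nodes: 0:vx, 1:vx, 3:vx, 5:vx, 7:vx, 8:vx, 9:vx, 10:tri, 12:vx, 13:vx, 14:vx, 15:tri, 16:tri, 17:tri, 18:tri
edges: (10,1,c); (10,3,c); (10,9,c); (15,3,c); (15,12,c); (15,14,c); (16,7,c); (16,12,c); (16,13,c); (17,5,c); (17,13,c); (17,14,c); (18,12,c); (18,13,c); (18,14,c)
dpo result:
nodes: 0:vx, 1:vx, 3:vx, 5:vx, 7:vx, 8:vx, 9:vx, 10:tri, 12:vx, 13:vx, 14:vx, 15:tri, 16:tri, 17:tri, 18:tri
edges: (10,1,c); (10,3,c); (10,9,c); (15,3,c); (15,12,c); (15,14,c); (16,7,c); (16,12,c); (16,13,c); (17,5,c); (17,13,c); (17,14,c); (18,12,c); (18,13,c); (18,14,c)


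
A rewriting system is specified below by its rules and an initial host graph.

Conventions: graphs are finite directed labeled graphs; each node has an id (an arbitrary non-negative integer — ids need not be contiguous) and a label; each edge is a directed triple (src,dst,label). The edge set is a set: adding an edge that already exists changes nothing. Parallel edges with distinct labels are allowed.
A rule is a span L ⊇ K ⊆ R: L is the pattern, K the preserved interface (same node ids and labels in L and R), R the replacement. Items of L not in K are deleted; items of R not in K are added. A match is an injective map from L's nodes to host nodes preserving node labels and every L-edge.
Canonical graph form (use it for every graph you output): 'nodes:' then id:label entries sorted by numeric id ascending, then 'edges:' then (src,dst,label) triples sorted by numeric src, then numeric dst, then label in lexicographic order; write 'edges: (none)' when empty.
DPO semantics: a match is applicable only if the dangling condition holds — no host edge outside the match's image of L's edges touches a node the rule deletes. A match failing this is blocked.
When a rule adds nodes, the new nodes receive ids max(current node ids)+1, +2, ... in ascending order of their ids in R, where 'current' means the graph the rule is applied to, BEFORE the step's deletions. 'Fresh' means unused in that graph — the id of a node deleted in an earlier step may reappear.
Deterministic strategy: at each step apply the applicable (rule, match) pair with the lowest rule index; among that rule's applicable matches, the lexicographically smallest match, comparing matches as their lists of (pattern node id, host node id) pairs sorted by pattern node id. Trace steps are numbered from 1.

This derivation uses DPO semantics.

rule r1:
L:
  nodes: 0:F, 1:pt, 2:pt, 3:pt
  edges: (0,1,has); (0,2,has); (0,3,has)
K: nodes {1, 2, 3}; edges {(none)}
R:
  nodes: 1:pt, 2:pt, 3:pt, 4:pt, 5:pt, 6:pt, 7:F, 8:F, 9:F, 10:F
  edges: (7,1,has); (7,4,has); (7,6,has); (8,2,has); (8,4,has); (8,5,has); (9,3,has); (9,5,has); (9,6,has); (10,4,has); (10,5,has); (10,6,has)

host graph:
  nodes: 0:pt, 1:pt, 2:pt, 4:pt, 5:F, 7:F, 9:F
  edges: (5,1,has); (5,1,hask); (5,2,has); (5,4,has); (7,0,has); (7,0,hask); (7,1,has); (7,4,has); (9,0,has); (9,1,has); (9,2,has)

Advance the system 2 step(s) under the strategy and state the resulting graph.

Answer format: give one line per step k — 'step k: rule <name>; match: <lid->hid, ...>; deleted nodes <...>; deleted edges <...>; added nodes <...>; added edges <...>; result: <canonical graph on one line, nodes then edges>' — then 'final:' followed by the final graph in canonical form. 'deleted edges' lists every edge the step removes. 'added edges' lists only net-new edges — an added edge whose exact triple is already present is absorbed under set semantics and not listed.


step 1: rule r1; match: 0->9, 1->0, 2->1, 3->2; deleted nodes 9; deleted edges (9,0,has); (9,1,has); (9,2,has); added nodes 10, 11, 12, 13, 14, 15, 16; added edges (13,0,has); (13,10,has); (13,12,has); (14,1,has); (14,10,has); (14,11,has); (15,2,has); (15,11,has); (15,12,has); (16,10,has); (16,11,has); (16,12,has); result: nodes: 0:pt, 1:pt, 2:pt, 4:pt, 5:F, 7:F, 10:pt, 11:pt, 12:pt, 13:F, 14:F, 15:F, 16:F edges: (5,1,has); (5,1,hask); (5,2,has); (5,4,has); (7,0,has); (7,0,hask); (7,1,has); (7,4,has); (13,0,has); (13,10,has); (13,12,has); (14,1,has); (14,10,has); (14,11,has); (15,2,has); (15,11,has); (15,12,has); (16,10,has); (16,11,has); (16,12,has)
step 2: rule r1; match: 0->13, 1->0, 2->10, 3->12; deleted nodes 13; deleted edges (13,0,has); (13,10,has); (13,12,has); added nodes 17, 18, 19, 20, 21, 22, 23; added edges (20,0,has); (20,17,has); (20,19,has); (21,10,has); (21,17,has); (21,18,has); (22,12,has); (22,18,has); (22,19,has); (23,17,has); (23,18,has); (23,19,has); result: nodes: 0:pt, 1:pt, 2:pt, 4:pt, 5:F, 7:F, 10:pt, 11:pt, 12:pt, 14:F, 15:F, 16:F, 17:pt, 18:pt, 19:pt, 20:F, 21:F, 22:F, 23:F edges: (5,1,has); (5,1,hask); (5,2,has); (5,4,has); (7,0,has); (7,0,hask); (7,1,has); (7,4,has); (14,1,has); (14,10,has); (14,11,has); (15,2,has); (15,11,has); (15,12,has); (16,10,has); (16,11,has); (16,12,has); (20,0,has); (20,17,has); (20,19,has); (21,10,has); (21,17,has); (21,18,has); (22,12,has); (22,18,has); (22,19,has); (23,17,has); (23,18,has); (23,19,has)
final:
nodes: 0:pt, 1:pt, 2:pt, 4:pt, 5:F, 7:F, 10:pt, 11:pt, 12:pt, 14:F, 15:F, 16:F, 17:pt, 18:pt, 19:pt, 20:F, 21:F, 22:F, 23:F
edges: (5,1,has); (5,1,hask); (5,2,has); (5,4,has); (7,0,has); (7,0,hask); (7,1,has); (7,4,has); (14,1,has); (14,10,has); (14,11,has); (15,2,has); (15,11,has); (15,12,has); (16,10,has); (16,11,has); (16,12,has); (20,0,has); (20,17,has); (20,19,has); (21,10,has); (21,17,has); (21,18,has); (22,12,has); (22,18,has); (22,19,has); (23,17,has); (23,18,has); (23,19,has)


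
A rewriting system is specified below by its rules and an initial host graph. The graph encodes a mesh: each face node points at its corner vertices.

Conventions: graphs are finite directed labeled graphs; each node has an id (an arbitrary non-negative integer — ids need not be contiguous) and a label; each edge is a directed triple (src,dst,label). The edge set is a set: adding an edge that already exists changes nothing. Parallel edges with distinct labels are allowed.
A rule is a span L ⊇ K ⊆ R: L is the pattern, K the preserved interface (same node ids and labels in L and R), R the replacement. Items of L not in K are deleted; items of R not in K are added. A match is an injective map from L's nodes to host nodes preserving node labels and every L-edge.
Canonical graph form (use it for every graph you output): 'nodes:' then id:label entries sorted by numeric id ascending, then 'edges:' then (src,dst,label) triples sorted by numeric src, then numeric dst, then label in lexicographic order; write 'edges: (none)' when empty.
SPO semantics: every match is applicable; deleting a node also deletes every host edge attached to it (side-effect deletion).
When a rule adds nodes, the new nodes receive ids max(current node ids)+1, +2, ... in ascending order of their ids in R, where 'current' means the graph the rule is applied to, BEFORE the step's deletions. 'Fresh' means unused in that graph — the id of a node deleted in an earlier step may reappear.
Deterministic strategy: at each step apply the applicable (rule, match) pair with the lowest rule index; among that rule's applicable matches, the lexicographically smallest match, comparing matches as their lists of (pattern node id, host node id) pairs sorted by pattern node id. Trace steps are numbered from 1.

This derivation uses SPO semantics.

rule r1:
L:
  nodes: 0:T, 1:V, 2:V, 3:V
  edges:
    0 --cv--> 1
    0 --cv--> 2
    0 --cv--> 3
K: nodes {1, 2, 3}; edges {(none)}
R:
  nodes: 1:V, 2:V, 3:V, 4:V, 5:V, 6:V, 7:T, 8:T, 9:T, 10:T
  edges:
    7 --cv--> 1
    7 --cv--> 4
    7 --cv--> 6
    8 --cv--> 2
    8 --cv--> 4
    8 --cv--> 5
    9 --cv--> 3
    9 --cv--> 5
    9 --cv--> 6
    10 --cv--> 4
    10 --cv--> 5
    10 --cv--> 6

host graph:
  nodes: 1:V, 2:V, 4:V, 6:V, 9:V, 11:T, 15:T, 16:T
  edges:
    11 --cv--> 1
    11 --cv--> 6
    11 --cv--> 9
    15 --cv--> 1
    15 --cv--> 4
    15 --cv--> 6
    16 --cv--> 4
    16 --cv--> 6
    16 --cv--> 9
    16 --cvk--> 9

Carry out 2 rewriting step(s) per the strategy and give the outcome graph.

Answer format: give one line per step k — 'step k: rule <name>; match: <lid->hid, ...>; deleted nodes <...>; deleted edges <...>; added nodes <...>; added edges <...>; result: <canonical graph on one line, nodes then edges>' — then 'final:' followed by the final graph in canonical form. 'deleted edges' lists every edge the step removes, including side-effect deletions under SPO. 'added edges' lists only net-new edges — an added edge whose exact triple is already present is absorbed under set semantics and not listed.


step 1: rule r1; match: 0->11, 1->1, 2->6, 3->9; deleted nodes 11; deleted edges (11,1,cv); (11,6,cv); (11,9,cv); added nodes 17, 18, 19, 20, 21, 22, 23; added edges (20,1,cv); (20,17,cv); (20,19,cv); (21,6,cv); (21,17,cv); (21,18,cv); (22,9,cv); (22,18,cv); (22,19,cv); (23,17,cv); (23,18,cv); (23,19,cv); result: nodes: 1:V, 2:V, 4:V, 6:V, 9:V, 15:T, 16:T, 17:V, 18:V, 19:V, 20:T, 21:T, 22:T, 23:T edges: (15,1,cv); (15,4,cv); (15,6,cv); (16,4,cv); (16,6,cv); (16,9,cv); (16,9,cvk); (20,1,cv); (20,17,cv); (20,19,cv); (21,6,cv); (21,17,cv); (21,18,cv); (22,9,cv); (22,18,cv); (22,19,cv); (23,17,cv); (23,18,cv); (23,19,cv)
step 2: rule r1; match: 0->15, 1->1, 2->4, 3->6; deleted nodes 15; deleted edges (15,1,cv); (15,4,cv); (15,6,cv); added nodes 24, 25, 26, 27, 28, 29, 30; added edges (27,1,cv); (27,24,cv); (27,26,cv); (28,4,cv); (28,24,cv); (28,25,cv); (29,6,cv); (29,25,cv); (29,26,cv); (30,24,cv); (30,25,cv); (30,26,cv); result: nodes: 1:V, 2:V, 4:V, 6:V, 9:V, 16:T, 17:V, 18:V, 19:V, 20:T, 21:T, 22:T, 23:T, 24:V, 25:V, 26:V, 27:T, 28:T, 29:T, 30:T edges: (16,4,cv); (16,6,cv); (16,9,cv); (16,9,cvk); (20,1,cv); (20,17,cv); (20,19,cv); (21,6,cv); (21,17,cv); (21,18,cv); (22,9,cv); (22,18,cv); (22,19,cv); (23,17,cv); (23,18,cv); (23,19,cv); (27,1,cv); (27,24,cv); (27,26,cv); (28,4,cv); (28,24,cv); (28,25,cv); (29,6,cv); (29,25,cv); (29,26,cv); (30,24,cv); (30,25,cv); (30,26,cv)
final:
nodes: 1:V, 2:V, 4:V, 6:V, 9:V, 16:T, 17:V, 18:V, 19:V, 20:T, 21:T, 22:T, 23:T, 24:V, 25:V, 26:V, 27:T, 28:T, 29:T, 30:T
edges: (16,4,cv); (16,6,cv); (16,9,cv); (16,9,cvk); (20,1,cv); (20,17,cv); (20,19,cv); (21,6,cv); (21,17,cv); (21,18,cv); (22,9,cv); (22,18,cv); (22,19,cv); (23,17,cv); (23,18,cv); (23,19,cv); (27,1,cv); (27,24,cv); (27,26,cv); (28,4,cv); (28,24,cv); (28,25,cv); (29,6,cv); (29,25,cv); (29,26,cv); (30,24,cv); (30,25,cv); (30,26,cv)


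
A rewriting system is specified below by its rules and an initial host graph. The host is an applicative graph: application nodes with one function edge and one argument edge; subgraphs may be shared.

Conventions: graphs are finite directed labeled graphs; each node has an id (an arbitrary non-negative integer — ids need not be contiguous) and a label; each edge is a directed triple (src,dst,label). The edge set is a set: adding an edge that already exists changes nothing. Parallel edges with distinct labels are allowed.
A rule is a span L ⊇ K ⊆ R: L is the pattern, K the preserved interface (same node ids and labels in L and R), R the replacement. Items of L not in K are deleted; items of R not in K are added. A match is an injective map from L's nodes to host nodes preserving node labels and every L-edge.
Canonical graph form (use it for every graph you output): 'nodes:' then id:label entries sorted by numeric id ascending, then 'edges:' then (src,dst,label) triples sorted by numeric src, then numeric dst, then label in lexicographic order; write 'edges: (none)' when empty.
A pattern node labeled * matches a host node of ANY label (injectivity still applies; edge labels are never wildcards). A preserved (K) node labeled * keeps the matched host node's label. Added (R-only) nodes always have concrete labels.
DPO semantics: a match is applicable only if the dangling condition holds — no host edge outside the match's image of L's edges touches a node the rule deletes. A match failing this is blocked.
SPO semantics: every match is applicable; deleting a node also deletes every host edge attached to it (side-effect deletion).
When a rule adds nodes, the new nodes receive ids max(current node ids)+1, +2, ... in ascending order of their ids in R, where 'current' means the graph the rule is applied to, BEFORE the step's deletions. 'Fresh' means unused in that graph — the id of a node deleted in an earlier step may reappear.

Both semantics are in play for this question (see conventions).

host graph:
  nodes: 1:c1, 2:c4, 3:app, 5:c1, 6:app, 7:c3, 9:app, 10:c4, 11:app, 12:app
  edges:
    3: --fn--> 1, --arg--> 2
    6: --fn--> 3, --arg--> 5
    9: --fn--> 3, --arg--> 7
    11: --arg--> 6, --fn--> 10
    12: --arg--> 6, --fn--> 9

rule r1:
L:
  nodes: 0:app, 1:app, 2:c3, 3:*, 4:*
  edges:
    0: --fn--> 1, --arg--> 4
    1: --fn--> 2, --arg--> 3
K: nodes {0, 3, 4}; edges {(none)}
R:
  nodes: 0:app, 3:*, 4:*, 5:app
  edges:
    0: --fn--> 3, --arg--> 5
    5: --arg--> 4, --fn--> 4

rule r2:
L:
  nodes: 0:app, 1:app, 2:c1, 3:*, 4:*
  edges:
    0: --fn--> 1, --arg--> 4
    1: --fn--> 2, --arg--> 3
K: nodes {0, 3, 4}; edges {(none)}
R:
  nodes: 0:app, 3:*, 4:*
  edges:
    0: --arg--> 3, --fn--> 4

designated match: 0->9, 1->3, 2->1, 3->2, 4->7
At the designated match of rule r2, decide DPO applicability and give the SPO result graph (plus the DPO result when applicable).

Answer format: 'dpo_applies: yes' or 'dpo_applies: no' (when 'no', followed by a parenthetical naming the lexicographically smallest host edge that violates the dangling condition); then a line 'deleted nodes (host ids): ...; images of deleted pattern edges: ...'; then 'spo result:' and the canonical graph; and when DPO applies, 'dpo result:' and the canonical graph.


dpo_applies: no
(the rule deletes node 3, which keeps host edge (6,3,fn) outside the match image — the dangling condition fails, DPO blocks; SPO proceeds and side-deletes such edges)
deleted nodes (host ids): 1, 3; images of deleted pattern edges: (3,1,fn); (3,2,arg); (9,3,fn); (9,7,arg)
spo result:
nodes: 2:c4, 5:c1, 6:app, 7:c3, 9:app, 10:c4, 11:app, 12:app
edges: (6,5,arg); (9,2,arg); (9,7,fn); (11,6,arg); (11,10,fn); (12,6,arg); (12,9,fn)


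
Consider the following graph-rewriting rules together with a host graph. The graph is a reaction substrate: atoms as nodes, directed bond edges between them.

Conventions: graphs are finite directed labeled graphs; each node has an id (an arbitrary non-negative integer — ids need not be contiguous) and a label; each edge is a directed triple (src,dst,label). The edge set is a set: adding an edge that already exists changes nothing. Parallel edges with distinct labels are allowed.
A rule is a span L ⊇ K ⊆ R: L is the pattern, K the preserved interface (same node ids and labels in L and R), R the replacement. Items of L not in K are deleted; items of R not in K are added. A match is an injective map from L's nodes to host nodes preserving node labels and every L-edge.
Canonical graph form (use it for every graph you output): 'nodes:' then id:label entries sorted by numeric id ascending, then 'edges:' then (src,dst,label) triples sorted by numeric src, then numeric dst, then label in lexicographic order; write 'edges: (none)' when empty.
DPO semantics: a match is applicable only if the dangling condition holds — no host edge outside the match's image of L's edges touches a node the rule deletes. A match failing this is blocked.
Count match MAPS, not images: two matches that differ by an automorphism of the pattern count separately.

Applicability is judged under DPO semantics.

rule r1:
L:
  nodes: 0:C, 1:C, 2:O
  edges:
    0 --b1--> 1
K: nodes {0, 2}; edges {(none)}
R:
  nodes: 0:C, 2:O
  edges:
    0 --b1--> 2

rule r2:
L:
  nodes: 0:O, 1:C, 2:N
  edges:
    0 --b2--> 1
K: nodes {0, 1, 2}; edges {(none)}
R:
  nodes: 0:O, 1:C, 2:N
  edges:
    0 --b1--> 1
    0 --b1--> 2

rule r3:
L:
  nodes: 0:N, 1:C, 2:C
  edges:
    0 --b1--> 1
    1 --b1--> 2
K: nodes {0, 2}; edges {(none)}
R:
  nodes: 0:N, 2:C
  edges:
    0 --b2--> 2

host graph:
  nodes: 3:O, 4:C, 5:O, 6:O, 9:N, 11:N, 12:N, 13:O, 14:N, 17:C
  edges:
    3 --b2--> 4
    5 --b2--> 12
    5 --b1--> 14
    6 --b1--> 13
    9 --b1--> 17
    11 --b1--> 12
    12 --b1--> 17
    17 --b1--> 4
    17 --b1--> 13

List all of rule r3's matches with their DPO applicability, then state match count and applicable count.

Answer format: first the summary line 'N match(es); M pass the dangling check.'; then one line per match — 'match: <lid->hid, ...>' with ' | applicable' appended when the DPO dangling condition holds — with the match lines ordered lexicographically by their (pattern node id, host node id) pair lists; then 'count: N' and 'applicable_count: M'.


2 match(es); 0 pass the dangling check.
match: 0->9, 1->17, 2->4
match: 0->12, 1->17, 2->4
count: 2
applicable_count: 0


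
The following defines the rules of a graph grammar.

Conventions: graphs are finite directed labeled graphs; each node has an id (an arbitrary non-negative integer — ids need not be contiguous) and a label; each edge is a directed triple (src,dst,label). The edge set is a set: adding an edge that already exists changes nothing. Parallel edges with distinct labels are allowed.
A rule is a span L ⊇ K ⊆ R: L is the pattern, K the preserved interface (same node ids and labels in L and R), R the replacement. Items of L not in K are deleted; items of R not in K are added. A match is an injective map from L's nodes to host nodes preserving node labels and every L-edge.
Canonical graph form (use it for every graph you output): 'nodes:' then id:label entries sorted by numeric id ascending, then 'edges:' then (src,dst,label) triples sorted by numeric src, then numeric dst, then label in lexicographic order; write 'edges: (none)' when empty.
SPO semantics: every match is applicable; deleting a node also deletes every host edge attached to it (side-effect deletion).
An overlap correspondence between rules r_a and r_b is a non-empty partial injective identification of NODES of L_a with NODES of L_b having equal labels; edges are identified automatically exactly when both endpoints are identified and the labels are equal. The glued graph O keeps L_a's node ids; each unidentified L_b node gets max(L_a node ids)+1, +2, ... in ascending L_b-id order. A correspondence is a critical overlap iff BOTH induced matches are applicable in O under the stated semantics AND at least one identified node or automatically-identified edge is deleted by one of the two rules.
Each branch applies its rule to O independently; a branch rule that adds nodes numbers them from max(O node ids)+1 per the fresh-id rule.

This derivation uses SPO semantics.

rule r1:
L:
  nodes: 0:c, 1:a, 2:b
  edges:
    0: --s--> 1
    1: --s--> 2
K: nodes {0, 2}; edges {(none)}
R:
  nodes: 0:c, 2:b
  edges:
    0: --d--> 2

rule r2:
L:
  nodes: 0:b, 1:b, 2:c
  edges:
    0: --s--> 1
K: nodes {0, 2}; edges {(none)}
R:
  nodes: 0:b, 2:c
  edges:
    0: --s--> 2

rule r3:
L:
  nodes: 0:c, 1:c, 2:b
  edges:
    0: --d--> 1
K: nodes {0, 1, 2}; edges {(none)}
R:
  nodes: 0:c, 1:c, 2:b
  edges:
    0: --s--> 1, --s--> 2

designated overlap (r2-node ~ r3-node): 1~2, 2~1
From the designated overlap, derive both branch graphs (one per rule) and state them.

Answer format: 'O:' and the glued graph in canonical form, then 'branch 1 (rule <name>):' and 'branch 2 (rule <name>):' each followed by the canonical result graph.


O:
nodes: 0:b, 1:b, 2:c, 3:c
edges: (0,1,s); (3,2,d)
branch 1 (rule r2):
nodes: 0:b, 2:c, 3:c
edges: (0,2,s); (3,2,d)
branch 2 (rule r3):
nodes: 0:b, 1:b, 2:c, 3:c
edges: (0,1,s); (3,1,s); (3,2,s)


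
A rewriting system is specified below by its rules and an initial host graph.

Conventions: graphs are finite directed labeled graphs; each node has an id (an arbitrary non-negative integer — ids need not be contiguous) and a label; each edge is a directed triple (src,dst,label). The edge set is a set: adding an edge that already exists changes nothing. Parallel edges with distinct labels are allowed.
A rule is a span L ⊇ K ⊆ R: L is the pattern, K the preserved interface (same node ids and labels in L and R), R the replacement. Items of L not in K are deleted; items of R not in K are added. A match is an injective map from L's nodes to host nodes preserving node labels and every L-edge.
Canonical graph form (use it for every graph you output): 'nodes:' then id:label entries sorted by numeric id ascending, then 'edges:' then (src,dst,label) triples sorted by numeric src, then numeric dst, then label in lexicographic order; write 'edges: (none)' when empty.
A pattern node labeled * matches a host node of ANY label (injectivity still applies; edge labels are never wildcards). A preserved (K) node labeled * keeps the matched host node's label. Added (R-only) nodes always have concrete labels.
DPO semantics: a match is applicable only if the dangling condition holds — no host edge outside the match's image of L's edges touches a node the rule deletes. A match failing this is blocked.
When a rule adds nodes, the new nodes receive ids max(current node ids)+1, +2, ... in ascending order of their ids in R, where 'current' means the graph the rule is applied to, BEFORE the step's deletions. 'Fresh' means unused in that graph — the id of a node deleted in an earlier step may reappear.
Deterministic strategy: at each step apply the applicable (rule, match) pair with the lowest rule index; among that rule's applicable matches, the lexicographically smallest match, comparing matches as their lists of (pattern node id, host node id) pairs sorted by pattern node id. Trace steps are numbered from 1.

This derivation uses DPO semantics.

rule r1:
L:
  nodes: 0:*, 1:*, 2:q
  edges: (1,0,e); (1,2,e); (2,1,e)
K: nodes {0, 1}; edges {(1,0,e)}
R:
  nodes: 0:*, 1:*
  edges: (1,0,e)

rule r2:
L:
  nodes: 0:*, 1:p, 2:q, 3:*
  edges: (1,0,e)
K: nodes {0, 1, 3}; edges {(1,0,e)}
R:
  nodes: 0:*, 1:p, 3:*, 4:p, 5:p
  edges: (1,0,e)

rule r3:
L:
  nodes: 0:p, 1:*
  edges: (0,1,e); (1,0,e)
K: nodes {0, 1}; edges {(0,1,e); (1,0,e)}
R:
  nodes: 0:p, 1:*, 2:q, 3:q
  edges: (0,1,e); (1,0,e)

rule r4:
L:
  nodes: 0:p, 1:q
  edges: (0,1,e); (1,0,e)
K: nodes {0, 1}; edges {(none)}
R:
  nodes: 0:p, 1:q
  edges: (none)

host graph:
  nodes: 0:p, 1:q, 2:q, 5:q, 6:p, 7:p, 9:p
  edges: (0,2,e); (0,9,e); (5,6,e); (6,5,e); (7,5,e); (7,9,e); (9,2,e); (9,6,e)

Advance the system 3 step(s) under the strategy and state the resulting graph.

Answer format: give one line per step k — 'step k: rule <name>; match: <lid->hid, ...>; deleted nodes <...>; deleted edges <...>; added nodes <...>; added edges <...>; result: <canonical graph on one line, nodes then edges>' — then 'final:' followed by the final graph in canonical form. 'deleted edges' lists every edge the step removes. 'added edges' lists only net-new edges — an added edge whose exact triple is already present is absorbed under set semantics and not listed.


step 1: rule r2; match: 0->2, 1->0, 2->1, 3->5; deleted nodes 1; deleted edges (none); added nodes 10, 11; added edges (none); result: nodes: 0:p, 2:q, 5:q, 6:p, 7:p, 9:p, 10:p, 11:p edges: (0,2,e); (0,9,e); (5,6,e); (6,5,e); (7,5,e); (7,9,e); (9,2,e); (9,6,e)
step 2: rule r3; match: 0->6, 1->5; deleted nodes (none); deleted edges (none); added nodes 12, 13; added edges (none); result: nodes: 0:p, 2:q, 5:q, 6:p, 7:p, 9:p, 10:p, 11:p, 12:q, 13:q edges: (0,2,e); (0,9,e); (5,6,e); (6,5,e); (7,5,e); (7,9,e); (9,2,e); (9,6,e)
step 3: rule r2; match: 0->2, 1->0, 2->12, 3->5; deleted nodes 12; deleted edges (none); added nodes 14, 15; added edges (none); result: nodes: 0:p, 2:q, 5:q, 6:p, 7:p, 9:p, 10:p, 11:p, 13:q, 14:p, 15:p edges: (0,2,e); (0,9,e); (5,6,e); (6,5,e); (7,5,e); (7,9,e); (9,2,e); (9,6,e)
final:
nodes: 0:p, 2:q, 5:q, 6:p, 7:p, 9:p, 10:p, 11:p, 13:q, 14:p, 15:p
edges: (0,2,e); (0,9,e); (5,6,e); (6,5,e); (7,5,e); (7,9,e); (9,2,e); (9,6,e)


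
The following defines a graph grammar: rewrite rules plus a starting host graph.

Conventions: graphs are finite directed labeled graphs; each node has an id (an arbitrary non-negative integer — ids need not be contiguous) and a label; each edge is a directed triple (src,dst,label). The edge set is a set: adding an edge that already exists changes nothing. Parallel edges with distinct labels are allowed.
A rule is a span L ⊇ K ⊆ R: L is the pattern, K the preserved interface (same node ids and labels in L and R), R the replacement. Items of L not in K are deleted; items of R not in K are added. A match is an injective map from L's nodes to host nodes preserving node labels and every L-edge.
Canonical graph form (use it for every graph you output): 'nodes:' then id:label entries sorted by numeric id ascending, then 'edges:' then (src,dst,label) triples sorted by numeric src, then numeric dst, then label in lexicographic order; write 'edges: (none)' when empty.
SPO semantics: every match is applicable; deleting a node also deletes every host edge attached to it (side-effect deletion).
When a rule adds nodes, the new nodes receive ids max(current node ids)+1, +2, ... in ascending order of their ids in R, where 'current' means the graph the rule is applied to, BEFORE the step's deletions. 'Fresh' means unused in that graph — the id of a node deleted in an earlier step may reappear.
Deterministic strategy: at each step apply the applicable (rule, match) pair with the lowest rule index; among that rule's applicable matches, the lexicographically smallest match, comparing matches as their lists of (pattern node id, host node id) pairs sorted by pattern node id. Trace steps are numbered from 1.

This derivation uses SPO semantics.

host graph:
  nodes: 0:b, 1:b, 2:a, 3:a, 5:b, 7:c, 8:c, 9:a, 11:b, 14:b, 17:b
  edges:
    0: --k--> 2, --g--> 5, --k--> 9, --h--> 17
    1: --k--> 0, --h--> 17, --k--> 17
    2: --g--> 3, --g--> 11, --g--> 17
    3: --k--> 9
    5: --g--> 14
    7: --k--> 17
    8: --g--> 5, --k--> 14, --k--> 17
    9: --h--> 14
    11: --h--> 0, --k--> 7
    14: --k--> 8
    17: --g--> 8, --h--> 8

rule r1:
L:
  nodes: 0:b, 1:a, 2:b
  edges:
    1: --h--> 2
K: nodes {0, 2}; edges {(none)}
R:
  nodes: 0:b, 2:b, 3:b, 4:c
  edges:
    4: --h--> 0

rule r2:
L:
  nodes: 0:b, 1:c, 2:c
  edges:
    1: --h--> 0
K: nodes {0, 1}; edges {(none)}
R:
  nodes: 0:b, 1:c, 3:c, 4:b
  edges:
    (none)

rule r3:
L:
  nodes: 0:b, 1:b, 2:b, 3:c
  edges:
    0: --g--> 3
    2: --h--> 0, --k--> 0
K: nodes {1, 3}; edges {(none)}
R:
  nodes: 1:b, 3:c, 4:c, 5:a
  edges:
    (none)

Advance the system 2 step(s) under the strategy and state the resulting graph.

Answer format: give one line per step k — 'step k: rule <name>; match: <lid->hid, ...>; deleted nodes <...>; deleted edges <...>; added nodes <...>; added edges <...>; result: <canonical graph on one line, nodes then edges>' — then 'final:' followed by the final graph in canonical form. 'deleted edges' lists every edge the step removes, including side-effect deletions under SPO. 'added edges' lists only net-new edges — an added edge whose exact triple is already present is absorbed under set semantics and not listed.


step 1: rule r1; match: 0->0, 1->9, 2->14; deleted nodes 9; deleted edges (0,9,k); (3,9,k); (9,14,h); added nodes 18, 19; added edges (19,0,h); result: nodes: 0:b, 1:b, 2:a, 3:a, 5:b, 7:c, 8:c, 11:b, 14:b, 17:b, 18:b, 19:c edges: (0,2,k); (0,5,g); (0,17,h); (1,0,k); (1,17,h); (1,17,k); (2,3,g); (2,11,g); (2,17,g); (5,14,g); (7,17,k); (8,5,g); (8,14,k); (8,17,k); (11,0,h); (11,7,k); (14,8,k); (17,8,g); (17,8,h); (19,0,h)
step 2: rule r2; match: 0->0, 1->19, 2->7; deleted nodes 7; deleted edges (7,17,k); (11,7,k); (19,0,h); added nodes 20, 21; added edges (none); result: nodes: 0:b, 1:b, 2:a, 3:a, 5:b, 8:c, 11:b, 14:b, 17:b, 18:b, 19:c, 20:c, 21:b edges: (0,2,k); (0,5,g); (0,17,h); (1,0,k); (1,17,h); (1,17,k); (2,3,g); (2,11,g); (2,17,g); (5,14,g); (8,5,g); (8,14,k); (8,17,k); (11,0,h); (14,8,k); (17,8,g); (17,8,h)
final:
nodes: 0:b, 1:b, 2:a, 3:a, 5:b, 8:c, 11:b, 14:b, 17:b, 18:b, 19:c, 20:c, 21:b
edges: (0,2,k); (0,5,g); (0,17,h); (1,0,k); (1,17,h); (1,17,k); (2,3,g); (2,11,g); (2,17,g); (5,14,g); (8,5,g); (8,14,k); (8,17,k); (11,0,h); (14,8,k); (17,8,g); (17,8,h)


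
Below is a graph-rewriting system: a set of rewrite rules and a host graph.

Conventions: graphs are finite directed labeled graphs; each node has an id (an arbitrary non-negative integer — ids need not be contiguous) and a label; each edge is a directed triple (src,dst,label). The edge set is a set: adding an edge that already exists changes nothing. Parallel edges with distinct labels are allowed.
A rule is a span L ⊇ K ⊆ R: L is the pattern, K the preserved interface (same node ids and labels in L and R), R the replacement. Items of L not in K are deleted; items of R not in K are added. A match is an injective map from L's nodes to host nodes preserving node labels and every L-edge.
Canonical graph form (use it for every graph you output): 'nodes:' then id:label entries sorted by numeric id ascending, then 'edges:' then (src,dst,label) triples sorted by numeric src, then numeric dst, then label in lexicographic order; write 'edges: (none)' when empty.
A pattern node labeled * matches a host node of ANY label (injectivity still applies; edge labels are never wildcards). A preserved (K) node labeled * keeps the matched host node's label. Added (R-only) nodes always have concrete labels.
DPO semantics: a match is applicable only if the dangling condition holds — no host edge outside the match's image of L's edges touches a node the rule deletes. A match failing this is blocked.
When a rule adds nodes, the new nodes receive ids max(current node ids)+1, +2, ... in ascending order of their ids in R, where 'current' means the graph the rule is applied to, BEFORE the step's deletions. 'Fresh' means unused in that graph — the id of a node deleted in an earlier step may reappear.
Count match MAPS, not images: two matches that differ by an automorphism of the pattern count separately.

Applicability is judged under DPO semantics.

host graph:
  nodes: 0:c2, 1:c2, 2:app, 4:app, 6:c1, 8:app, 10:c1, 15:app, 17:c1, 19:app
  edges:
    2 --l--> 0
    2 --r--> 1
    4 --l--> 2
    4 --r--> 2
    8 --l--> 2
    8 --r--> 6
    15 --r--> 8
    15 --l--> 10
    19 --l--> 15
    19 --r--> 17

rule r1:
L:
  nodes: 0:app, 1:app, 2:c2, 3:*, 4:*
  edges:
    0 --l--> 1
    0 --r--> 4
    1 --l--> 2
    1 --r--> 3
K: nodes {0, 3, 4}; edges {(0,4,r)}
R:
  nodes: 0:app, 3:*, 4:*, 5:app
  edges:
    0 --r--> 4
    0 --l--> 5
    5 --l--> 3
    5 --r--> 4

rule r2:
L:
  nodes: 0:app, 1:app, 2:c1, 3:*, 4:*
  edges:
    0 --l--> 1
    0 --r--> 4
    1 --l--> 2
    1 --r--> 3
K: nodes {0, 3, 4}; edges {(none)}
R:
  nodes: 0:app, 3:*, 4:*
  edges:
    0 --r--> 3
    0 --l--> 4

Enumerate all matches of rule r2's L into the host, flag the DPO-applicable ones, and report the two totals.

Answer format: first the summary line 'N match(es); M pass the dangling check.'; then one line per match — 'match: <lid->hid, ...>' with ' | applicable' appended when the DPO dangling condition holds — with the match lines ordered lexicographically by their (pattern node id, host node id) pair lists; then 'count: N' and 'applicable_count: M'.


1 match(es); 1 pass the dangling check.
match: 0->19, 1->15, 2->10, 3->8, 4->17 | applicable
count: 1
applicable_count: 1


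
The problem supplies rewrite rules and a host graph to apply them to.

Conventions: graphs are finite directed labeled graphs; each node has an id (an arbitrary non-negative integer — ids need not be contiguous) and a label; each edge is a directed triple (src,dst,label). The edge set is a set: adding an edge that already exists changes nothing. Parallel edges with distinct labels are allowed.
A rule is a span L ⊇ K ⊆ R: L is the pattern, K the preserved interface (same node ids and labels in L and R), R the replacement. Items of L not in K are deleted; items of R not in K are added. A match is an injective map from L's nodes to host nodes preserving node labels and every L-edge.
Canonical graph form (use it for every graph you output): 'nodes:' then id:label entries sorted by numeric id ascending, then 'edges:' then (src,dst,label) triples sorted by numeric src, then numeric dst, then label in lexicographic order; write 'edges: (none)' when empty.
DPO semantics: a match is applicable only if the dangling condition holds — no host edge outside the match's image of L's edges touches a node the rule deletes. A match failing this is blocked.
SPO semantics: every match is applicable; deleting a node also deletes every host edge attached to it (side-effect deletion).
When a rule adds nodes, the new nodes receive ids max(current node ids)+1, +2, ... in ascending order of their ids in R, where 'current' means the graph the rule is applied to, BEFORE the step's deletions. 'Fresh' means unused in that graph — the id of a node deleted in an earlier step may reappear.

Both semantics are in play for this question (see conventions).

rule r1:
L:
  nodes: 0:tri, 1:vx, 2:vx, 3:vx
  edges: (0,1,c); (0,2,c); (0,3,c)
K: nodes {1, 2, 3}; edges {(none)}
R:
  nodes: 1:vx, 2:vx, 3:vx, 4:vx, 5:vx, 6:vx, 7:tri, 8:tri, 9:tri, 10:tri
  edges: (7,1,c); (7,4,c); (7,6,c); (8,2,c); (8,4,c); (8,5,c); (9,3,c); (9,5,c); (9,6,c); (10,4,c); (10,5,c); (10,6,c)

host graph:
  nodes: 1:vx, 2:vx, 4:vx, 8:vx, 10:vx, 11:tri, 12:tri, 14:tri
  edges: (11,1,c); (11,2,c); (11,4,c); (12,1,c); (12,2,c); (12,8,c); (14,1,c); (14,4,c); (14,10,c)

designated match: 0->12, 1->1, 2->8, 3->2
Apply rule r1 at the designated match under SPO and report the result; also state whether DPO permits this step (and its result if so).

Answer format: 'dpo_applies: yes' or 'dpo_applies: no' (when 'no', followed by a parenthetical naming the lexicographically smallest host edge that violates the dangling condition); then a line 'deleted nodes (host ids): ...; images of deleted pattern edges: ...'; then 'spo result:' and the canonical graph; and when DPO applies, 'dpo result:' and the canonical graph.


dpo_applies: yes
deleted nodes (host ids): 12; images of deleted pattern edges: (12,1,c); (12,2,c); (12,8,c)
spo result:
nodes: 1:vx, 2:vx, 4:vx, 8:vx, 10:vx, 11:tri, 14:tri, 15:vx, 16:vx, 17:vx, 18:tri, 19:tri, 20:tri, 21:tri
edges: (11,1,c); (11,2,c); (11,4,c); (14,1,c); (14,4,c); (14,10,c); (18,1,c); (18,15,c); (18,17,c); (19,8,c); (19,15,c); (19,16,c); (20,2,c); (20,16,c); (20,17,c); (21,15,c); (21,16,c); (21,17,c)
dpo result:
nodes: 1:vx, 2:vx, 4:vx, 8:vx, 10:vx, 11:tri, 14:tri, 15:vx, 16:vx, 17:vx, 18:tri, 19:tri, 20:tri, 21:tri
edges: (11,1,c); (11,2,c); (11,4,c); (14,1,c); (14,4,c); (14,10,c); (18,1,c); (18,15,c); (18,17,c); (19,8,c); (19,15,c); (19,16,c); (20,2,c); (20,16,c); (20,17,c); (21,15,c); (21,16,c); (21,17,c)


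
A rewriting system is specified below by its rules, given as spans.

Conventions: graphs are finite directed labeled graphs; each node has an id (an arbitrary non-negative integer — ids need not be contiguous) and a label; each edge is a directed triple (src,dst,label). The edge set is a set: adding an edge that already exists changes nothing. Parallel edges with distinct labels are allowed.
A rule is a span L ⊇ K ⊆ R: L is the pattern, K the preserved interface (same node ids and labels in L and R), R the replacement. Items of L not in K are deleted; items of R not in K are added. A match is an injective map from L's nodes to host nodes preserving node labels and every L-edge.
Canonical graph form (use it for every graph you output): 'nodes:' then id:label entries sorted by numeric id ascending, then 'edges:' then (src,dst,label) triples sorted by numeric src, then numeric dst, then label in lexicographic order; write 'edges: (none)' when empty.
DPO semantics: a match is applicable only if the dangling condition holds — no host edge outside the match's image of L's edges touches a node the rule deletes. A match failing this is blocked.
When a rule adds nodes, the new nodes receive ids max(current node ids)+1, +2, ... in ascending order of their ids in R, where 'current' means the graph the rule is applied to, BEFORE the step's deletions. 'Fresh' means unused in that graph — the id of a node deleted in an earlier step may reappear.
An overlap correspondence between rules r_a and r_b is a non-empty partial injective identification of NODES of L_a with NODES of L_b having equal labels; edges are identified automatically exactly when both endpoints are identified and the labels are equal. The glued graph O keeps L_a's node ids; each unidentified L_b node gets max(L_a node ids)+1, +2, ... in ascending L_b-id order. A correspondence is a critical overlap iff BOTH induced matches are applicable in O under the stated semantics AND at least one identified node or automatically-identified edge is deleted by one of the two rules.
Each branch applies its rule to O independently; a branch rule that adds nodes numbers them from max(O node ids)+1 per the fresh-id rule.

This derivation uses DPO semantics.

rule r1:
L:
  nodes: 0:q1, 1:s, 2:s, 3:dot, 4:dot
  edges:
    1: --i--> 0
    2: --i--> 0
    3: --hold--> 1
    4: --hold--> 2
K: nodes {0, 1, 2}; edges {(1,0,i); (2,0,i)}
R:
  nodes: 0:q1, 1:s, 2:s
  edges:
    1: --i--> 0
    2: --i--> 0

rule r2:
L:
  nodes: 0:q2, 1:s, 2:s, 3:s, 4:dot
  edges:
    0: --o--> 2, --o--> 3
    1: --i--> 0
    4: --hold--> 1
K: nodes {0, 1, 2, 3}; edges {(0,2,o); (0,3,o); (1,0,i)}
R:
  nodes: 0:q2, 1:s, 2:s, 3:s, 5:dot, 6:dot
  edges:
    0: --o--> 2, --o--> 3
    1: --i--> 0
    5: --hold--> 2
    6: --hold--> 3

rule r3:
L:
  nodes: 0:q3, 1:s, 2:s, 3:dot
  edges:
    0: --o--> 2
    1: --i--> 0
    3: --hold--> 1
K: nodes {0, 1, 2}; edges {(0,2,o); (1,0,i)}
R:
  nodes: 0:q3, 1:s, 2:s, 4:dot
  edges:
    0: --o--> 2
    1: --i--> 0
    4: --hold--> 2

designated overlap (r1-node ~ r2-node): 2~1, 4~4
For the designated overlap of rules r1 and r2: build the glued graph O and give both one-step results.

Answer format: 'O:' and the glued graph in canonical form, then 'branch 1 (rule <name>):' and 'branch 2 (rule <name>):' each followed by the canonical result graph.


O:
nodes: 0:q1, 1:s, 2:s, 3:dot, 4:dot, 5:q2, 6:s, 7:s
edges: (1,0,i); (2,0,i); (2,5,i); (3,1,hold); (4,2,hold); (5,6,o); (5,7,o)
branch 1 (rule r1):
nodes: 0:q1, 1:s, 2:s, 5:q2, 6:s, 7:s
edges: (1,0,i); (2,0,i); (2,5,i); (5,6,o); (5,7,o)
branch 2 (rule r2):
nodes: 0:q1, 1:s, 2:s, 3:dot, 5:q2, 6:s, 7:s, 8:dot, 9:dot
edges: (1,0,i); (2,0,i); (2,5,i); (3,1,hold); (5,6,o); (5,7,o); (8,6,hold); (9,7,hold)
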